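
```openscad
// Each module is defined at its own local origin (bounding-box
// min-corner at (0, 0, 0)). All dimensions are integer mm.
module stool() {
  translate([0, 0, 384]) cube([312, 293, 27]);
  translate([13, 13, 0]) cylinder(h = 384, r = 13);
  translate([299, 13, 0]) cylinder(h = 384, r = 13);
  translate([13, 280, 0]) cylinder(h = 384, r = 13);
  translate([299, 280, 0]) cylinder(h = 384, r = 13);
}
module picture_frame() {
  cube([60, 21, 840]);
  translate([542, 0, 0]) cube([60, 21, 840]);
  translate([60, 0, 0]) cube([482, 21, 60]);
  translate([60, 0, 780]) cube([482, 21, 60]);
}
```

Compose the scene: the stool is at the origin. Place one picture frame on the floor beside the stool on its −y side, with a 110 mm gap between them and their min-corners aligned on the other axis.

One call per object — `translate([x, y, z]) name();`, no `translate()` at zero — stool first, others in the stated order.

stool();
translate([0, -131, 0]) picture_frame();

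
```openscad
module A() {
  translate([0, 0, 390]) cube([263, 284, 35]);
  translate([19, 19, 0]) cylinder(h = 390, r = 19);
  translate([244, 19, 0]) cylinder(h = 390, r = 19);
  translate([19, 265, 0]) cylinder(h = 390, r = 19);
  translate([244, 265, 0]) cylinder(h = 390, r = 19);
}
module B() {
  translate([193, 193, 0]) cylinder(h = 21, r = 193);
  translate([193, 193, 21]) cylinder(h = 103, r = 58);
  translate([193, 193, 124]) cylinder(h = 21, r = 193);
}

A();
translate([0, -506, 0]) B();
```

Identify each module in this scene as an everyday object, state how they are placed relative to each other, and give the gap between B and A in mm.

The spool's nearest face is 120 mm from the stool's −y face.

A is a stool. B is a spool. The spool is on the floor beside the stool on its −y side. The gap between the spool and the stool is 120 mm.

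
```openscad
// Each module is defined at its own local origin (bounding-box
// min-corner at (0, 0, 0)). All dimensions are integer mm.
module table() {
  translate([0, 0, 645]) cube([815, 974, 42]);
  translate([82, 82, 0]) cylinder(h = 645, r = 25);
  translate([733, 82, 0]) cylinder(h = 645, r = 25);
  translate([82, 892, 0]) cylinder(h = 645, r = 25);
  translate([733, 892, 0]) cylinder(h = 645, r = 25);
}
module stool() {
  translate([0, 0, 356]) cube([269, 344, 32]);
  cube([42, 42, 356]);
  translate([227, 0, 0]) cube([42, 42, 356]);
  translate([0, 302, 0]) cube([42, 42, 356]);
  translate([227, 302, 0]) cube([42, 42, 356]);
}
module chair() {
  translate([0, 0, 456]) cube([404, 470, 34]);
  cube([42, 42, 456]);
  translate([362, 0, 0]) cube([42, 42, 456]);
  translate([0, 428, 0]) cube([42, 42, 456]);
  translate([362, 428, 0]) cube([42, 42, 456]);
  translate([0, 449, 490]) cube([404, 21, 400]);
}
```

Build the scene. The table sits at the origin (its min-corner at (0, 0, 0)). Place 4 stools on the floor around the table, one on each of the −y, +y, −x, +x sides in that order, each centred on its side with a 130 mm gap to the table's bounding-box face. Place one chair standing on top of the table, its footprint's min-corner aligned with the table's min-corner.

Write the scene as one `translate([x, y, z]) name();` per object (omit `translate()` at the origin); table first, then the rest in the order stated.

table();
translate([273, -474, 0]) stool();
translate([273, 1104, 0]) stool();
translate([-399, 315, 0]) stool();
translate([945, 315, 0]) stool();
translate([0, 0, 687]) chair();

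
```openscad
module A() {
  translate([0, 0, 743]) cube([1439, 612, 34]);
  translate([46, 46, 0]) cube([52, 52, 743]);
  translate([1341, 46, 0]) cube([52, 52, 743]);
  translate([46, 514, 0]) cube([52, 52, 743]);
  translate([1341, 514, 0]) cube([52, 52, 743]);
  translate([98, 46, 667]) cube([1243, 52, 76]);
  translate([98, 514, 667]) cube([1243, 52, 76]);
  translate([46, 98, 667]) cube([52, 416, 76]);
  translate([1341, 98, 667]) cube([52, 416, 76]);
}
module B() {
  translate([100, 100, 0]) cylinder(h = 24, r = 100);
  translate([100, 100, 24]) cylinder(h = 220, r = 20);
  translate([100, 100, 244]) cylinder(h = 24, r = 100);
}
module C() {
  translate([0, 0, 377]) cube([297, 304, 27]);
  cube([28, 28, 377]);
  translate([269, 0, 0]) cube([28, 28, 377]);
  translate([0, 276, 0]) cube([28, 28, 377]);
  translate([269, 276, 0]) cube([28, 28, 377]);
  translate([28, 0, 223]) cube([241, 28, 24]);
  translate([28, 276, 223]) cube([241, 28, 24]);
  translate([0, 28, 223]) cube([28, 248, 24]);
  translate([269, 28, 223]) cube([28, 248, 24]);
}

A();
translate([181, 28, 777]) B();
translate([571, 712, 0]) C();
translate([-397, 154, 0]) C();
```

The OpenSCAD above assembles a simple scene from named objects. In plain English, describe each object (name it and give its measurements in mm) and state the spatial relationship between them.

A is a table with a 1439×612 mm rectangular top, 34 mm thick, top surface at z = 777 mm, supported by four 52×52 mm square legs, each inset 46 mm from the nearest pair of top edges, running from the floor. Four apron rails, 52 mm thick and 76 mm tall, run between adjacent legs with their top edges flush with the underside of the top and their outer faces flush with the legs' outer faces.

B is a spool: two coaxial disc flanges of radius 100 mm and thickness 24 mm, joined by a core cylinder of radius 20 mm and height 220 mm. The lower flange rests on z = 0 and the three cylinders share a vertical axis.

C is a simple wooden stool: a rectangular seat 297 mm (x) by 304 mm (y), 27 mm thick, top face at z = 404 mm, on four square legs, each 28×28 mm in cross-section. The legs rest on z = 0, each flush with a corner of the seat. Four stretchers, 28 mm wide and 24 mm tall, connect adjacent legs with their undersides at z = 223 mm, each running between the inner faces of the legs it joins and aligned with the legs' outer faces on the other axis.

The spool is on top of the table. Two stools sit around the table at the +y, −x sides.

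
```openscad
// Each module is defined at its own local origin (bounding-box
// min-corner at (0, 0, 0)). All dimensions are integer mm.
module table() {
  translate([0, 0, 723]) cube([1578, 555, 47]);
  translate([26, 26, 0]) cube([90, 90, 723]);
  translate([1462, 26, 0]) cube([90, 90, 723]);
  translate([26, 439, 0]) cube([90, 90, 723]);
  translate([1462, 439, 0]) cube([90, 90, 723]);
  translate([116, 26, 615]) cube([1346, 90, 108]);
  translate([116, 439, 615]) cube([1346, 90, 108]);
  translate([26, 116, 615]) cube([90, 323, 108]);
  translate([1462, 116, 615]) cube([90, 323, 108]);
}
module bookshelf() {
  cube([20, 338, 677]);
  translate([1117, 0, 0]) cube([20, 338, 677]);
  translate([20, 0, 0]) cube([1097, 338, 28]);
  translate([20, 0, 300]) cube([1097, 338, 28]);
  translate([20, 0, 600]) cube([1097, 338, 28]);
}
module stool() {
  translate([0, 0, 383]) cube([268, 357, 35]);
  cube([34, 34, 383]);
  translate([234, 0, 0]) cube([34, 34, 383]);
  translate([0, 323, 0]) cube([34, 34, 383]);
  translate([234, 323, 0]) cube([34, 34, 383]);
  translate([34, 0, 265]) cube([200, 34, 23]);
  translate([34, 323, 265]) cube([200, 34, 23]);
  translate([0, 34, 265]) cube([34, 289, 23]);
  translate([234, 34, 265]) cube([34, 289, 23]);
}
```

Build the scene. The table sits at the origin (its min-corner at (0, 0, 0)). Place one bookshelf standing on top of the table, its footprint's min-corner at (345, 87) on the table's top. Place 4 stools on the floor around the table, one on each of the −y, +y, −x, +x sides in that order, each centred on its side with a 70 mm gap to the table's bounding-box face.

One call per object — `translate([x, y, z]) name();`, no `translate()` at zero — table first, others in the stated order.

table();
translate([345, 87, 770]) bookshelf();
translate([655, -427, 0]) stool();
translate([655, 625, 0]) stool();
translate([-338, 99, 0]) stool();
translate([1648, 99, 0]) stool();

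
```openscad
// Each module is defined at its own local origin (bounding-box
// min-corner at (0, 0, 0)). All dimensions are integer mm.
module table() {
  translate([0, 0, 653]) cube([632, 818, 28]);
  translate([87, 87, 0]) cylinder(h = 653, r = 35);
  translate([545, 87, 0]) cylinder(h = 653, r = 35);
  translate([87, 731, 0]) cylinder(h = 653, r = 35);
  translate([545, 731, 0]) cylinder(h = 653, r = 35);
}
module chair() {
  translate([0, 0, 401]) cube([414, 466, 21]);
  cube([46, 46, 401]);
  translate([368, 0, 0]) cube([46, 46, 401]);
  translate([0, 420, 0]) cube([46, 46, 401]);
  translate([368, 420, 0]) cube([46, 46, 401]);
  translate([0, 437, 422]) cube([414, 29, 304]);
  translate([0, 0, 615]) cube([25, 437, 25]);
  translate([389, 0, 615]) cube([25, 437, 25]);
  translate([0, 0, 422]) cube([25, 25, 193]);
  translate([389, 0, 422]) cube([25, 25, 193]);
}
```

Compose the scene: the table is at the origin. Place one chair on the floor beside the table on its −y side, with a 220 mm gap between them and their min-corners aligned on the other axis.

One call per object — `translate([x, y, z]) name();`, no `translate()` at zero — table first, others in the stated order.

table();
translate([0, -686, 0]) chair();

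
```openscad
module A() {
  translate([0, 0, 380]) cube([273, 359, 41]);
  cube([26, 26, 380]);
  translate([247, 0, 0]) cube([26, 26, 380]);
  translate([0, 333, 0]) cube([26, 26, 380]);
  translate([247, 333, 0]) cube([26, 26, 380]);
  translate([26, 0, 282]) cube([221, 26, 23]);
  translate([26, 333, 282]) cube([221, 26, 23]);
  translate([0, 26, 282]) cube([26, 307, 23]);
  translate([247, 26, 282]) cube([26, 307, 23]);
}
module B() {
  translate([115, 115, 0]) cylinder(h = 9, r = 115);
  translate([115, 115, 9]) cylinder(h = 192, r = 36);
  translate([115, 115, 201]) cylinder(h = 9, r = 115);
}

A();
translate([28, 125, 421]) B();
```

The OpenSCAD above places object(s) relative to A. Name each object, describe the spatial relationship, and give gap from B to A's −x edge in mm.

A is a stool. B is a spool. The spool is on top of the stool. The gap from the spool to the stool's −x edge is 28 mm.

The spool's min-x is at 28; the stool's min-x is 0; gap = 28 mm.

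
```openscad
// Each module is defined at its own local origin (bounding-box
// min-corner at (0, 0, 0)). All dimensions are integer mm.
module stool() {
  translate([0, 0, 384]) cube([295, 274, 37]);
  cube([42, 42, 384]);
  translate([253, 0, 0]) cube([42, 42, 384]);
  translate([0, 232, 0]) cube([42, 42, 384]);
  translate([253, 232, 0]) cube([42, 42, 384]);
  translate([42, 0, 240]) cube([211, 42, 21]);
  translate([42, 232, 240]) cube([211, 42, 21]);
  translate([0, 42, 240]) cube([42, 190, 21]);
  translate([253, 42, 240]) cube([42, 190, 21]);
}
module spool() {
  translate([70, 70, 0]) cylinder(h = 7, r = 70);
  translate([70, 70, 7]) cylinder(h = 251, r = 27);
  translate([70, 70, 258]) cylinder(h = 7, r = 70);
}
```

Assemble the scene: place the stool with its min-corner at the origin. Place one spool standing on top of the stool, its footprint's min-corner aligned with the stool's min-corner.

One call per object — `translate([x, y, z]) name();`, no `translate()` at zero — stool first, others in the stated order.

stool();
translate([0, 0, 421]) spool();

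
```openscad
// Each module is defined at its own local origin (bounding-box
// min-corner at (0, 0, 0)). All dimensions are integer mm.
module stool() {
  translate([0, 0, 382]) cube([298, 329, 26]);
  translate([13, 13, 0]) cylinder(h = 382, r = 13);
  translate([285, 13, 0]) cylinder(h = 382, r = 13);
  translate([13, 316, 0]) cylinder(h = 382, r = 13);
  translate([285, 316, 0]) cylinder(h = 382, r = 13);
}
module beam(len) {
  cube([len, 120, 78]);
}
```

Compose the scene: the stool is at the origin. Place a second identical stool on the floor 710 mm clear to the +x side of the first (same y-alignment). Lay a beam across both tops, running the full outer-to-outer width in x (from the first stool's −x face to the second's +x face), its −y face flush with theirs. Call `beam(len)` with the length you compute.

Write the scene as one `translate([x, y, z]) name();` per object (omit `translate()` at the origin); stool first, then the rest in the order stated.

stool();
translate([1008, 0, 0]) stool();
translate([0, 0, 408]) beam(1306);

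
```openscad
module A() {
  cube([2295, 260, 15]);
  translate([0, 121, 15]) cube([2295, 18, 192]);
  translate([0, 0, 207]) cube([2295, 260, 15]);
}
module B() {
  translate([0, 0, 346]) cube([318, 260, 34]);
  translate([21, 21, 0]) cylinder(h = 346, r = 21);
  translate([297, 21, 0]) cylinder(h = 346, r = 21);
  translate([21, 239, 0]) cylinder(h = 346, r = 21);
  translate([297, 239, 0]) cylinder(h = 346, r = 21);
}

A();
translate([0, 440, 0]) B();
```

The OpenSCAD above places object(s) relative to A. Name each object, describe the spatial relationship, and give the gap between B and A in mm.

A is an I-beam. B is a stool. The stool is on the floor beside the I-beam on its +y side. The gap between the stool and the I-beam is 180 mm.

The stool's nearest face is 180 mm from the I-beam's +y face.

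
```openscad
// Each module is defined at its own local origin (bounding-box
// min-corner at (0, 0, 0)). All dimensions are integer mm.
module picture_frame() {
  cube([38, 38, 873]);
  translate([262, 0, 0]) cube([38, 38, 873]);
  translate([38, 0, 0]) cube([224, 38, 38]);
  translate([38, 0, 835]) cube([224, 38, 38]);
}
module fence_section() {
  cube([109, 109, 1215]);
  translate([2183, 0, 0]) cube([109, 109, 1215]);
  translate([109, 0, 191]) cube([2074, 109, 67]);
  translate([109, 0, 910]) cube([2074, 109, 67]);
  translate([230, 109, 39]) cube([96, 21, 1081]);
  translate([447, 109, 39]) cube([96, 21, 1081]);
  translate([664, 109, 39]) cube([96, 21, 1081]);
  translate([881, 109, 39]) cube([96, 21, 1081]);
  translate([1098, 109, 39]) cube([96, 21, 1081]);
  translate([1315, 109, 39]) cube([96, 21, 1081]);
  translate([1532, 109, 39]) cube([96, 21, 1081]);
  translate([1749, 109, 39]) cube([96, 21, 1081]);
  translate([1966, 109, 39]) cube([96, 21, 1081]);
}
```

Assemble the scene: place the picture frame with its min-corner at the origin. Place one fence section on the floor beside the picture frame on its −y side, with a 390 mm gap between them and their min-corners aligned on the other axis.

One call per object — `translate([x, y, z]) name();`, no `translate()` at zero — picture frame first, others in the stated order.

picture_frame();
translate([0, -520, 0]) fence_section();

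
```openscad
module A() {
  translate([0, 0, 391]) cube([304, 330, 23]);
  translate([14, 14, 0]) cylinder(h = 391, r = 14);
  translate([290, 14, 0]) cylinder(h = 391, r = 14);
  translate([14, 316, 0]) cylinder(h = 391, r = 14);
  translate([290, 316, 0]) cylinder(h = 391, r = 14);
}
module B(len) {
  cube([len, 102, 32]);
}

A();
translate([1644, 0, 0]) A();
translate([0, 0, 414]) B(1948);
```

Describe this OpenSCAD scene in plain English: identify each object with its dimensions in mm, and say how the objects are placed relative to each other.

A is a simple wooden stool: a rectangular seat 304 mm (x) by 330 mm (y), 23 mm thick, top face at z = 414 mm, on four round legs, each 28 mm in diameter. The legs rest on z = 0, each leg's axis is inset half a diameter from the nearest pair of seat edges (so the leg's bounding box is flush with the corner).

B is a rectangular beam 1948 mm long (x), 102 mm deep (y), 32 mm thick (z).

The beam spans the tops of two stools placed 1340 mm apart, resting at z = 414 mm.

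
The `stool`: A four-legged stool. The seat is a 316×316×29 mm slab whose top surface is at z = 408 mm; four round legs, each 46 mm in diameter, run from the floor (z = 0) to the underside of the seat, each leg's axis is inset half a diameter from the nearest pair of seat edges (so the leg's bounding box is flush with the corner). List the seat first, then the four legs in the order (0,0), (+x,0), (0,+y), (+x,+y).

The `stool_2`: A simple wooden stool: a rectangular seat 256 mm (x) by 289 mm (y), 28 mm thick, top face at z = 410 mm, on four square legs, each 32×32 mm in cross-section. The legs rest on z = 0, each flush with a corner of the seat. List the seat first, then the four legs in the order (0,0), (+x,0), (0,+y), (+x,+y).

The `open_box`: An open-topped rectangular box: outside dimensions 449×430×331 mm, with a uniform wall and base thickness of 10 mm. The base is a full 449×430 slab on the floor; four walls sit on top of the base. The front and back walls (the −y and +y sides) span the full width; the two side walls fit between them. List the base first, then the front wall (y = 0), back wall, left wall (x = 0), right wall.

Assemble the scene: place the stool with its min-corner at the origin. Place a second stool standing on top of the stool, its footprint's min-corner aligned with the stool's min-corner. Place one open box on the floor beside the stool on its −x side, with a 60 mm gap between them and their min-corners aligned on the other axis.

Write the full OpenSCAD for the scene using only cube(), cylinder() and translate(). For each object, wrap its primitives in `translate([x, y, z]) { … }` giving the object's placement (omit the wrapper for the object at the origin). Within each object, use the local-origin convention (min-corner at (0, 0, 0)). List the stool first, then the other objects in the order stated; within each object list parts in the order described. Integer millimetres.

translate([0, 0, 379]) cube([316, 316, 29]);
translate([23, 23, 0]) cylinder(h = 379, r = 23);
translate([293, 23, 0]) cylinder(h = 379, r = 23);
translate([23, 293, 0]) cylinder(h = 379, r = 23);
translate([293, 293, 0]) cylinder(h = 379, r = 23);
translate([0, 0, 408]) {
  translate([0, 0, 382]) cube([256, 289, 28]);
  cube([32, 32, 382]);
  translate([224, 0, 0]) cube([32, 32, 382]);
  translate([0, 257, 0]) cube([32, 32, 382]);
  translate([224, 257, 0]) cube([32, 32, 382]);
}
translate([-509, 0, 0]) {
  cube([449, 430, 10]);
  translate([0, 0, 10]) cube([449, 10, 321]);
  translate([0, 420, 10]) cube([449, 10, 321]);
  translate([0, 10, 10]) cube([10, 410, 321]);
  translate([439, 10, 10]) cube([10, 410, 321]);
}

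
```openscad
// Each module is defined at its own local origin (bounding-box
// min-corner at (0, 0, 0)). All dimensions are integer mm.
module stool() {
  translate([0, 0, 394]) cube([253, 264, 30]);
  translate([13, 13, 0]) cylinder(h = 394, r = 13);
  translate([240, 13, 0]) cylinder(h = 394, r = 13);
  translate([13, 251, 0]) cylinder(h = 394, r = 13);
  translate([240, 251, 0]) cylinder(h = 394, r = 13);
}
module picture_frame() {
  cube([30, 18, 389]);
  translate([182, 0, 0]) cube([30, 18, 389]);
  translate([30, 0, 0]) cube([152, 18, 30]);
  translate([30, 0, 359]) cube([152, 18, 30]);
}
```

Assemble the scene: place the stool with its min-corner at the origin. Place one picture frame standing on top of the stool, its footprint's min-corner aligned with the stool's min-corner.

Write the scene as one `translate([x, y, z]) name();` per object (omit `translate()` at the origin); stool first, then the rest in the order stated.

stool();
translate([0, 0, 424]) picture_frame();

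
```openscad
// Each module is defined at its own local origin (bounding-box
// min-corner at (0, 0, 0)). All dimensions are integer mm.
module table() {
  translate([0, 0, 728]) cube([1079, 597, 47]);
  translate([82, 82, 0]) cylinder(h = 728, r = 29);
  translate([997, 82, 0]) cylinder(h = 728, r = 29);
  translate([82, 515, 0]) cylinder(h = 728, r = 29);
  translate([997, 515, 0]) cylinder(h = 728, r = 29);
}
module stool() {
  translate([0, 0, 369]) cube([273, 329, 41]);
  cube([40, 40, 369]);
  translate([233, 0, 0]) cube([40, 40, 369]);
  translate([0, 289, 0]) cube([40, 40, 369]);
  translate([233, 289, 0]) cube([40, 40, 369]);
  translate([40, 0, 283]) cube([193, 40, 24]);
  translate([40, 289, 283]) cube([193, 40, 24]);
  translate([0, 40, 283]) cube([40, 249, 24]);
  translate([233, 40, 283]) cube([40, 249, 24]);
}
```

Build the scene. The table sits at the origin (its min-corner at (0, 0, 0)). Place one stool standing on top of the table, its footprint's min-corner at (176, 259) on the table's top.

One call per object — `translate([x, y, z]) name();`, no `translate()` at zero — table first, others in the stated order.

table();
translate([176, 259, 775]) stool();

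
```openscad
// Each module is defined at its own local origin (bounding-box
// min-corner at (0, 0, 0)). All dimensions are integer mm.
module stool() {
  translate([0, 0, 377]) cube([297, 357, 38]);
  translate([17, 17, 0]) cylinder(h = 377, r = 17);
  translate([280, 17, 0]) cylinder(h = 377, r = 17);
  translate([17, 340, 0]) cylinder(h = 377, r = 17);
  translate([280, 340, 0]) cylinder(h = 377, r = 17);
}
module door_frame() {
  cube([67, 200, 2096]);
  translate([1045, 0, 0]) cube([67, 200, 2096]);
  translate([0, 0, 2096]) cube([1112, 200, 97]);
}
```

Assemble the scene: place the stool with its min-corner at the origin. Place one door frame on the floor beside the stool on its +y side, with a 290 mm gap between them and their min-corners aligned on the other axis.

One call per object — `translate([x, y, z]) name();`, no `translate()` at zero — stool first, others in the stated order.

stool();
translate([0, 647, 0]) door_frame();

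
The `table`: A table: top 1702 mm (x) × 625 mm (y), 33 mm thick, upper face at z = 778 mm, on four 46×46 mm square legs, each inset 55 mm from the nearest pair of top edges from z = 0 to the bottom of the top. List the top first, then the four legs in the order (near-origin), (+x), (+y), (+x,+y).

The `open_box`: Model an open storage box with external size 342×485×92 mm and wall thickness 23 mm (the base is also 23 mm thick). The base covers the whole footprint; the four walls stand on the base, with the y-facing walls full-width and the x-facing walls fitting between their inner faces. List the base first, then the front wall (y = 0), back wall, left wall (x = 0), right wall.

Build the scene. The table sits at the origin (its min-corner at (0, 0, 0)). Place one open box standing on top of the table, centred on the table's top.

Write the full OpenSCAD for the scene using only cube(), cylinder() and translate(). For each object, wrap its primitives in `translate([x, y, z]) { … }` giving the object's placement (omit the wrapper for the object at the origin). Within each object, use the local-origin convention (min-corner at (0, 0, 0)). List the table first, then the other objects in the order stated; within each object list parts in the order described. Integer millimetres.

translate([0, 0, 745]) cube([1702, 625, 33]);
translate([55, 55, 0]) cube([46, 46, 745]);
translate([1601, 55, 0]) cube([46, 46, 745]);
translate([55, 524, 0]) cube([46, 46, 745]);
translate([1601, 524, 0]) cube([46, 46, 745]);
translate([680, 70, 778]) {
  cube([342, 485, 23]);
  translate([0, 0, 23]) cube([342, 23, 69]);
  translate([0, 462, 23]) cube([342, 23, 69]);
  translate([0, 23, 23]) cube([23, 439, 69]);
  translate([319, 23, 23]) cube([23, 439, 69]);
}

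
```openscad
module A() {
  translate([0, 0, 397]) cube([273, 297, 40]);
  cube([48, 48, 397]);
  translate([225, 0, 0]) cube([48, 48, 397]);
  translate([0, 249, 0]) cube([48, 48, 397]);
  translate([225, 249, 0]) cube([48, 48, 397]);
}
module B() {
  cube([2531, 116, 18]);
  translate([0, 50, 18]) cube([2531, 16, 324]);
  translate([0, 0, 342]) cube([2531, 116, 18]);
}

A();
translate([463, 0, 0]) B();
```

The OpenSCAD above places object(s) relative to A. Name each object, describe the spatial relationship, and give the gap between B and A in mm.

A is a stool. B is an I-beam. The I-beam is on the floor beside the stool on its +x side. The gap between the I-beam and the stool is 190 mm.

The I-beam's nearest face is 190 mm from the stool's +x face.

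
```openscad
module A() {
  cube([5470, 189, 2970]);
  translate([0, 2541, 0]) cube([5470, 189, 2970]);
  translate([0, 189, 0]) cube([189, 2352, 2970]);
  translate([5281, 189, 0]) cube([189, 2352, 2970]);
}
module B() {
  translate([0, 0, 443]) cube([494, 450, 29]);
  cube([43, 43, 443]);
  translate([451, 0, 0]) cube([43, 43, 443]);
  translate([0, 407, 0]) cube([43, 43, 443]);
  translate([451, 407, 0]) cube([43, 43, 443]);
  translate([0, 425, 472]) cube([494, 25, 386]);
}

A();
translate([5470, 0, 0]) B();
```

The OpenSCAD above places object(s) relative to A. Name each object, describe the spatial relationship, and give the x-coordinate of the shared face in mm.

A is a house frame. B is a chair. The chair is against the house frame's +x side, with their −y faces flush. The x-coordinate of the shared face is 5470 mm.

The house frame's +x face and the chair's −x face are both at x = 5470 mm.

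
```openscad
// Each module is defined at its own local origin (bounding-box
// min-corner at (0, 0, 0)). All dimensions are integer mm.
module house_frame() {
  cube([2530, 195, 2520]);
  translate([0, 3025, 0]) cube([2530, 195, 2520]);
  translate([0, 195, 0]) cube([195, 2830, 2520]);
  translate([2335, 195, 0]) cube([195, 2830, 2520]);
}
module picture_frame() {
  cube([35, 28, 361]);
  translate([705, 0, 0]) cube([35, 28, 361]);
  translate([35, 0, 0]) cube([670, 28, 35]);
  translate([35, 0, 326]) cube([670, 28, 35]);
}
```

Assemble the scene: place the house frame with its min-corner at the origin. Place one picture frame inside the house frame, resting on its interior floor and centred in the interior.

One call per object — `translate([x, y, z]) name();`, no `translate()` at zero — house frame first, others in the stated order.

house_frame();
translate([895, 1596, 0]) picture_frame();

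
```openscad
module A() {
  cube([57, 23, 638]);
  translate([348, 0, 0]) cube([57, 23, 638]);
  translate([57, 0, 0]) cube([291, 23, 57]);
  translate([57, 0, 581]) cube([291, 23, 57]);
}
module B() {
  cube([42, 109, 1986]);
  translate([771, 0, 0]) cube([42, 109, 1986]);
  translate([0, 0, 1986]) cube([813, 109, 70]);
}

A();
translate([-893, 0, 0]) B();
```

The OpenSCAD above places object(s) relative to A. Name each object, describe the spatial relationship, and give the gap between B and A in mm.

The door frame's nearest face is 80 mm from the picture frame's −x face.

A is a picture frame. B is a door frame. The door frame is on the floor beside the picture frame on its −x side. The gap between the door frame and the picture frame is 80 mm.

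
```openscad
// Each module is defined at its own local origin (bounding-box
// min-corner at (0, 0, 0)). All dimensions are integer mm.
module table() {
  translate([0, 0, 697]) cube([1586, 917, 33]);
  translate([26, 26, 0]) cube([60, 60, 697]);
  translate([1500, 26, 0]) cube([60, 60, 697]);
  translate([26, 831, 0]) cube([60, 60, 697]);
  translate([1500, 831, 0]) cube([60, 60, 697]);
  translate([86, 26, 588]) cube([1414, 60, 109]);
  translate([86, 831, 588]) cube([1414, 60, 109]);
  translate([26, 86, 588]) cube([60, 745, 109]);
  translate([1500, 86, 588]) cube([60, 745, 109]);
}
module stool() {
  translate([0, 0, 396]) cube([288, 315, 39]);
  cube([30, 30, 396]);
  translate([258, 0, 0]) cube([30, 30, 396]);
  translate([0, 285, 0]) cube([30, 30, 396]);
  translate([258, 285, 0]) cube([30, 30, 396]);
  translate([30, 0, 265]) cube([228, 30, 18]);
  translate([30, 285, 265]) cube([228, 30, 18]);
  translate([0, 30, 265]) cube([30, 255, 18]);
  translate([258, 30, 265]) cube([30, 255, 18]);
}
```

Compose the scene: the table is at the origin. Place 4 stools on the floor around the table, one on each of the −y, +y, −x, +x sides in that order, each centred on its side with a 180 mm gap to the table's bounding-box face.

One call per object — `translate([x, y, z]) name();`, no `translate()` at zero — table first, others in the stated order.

table();
translate([649, -495, 0]) stool();
translate([649, 1097, 0]) stool();
translate([-468, 301, 0]) stool();
translate([1766, 301, 0]) stool();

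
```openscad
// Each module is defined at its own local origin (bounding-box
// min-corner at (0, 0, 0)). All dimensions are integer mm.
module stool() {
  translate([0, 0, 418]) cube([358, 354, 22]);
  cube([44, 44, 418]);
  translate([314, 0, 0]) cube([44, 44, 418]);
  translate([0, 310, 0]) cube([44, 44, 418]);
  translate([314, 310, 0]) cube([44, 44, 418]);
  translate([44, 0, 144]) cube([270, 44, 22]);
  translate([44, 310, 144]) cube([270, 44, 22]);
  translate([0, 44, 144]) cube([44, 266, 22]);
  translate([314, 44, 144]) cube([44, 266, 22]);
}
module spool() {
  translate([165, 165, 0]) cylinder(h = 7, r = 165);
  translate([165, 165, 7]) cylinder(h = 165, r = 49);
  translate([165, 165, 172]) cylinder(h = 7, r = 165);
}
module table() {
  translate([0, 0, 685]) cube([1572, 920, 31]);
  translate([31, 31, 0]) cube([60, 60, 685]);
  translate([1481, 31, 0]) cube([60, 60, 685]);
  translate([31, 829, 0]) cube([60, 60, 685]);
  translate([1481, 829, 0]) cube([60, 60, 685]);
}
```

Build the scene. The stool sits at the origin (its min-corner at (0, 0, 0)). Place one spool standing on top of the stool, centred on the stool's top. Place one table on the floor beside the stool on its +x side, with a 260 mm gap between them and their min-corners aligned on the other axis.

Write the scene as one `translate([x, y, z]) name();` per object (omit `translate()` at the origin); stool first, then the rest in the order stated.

stool();
translate([14, 12, 440]) spool();
translate([618, 0, 0]) table();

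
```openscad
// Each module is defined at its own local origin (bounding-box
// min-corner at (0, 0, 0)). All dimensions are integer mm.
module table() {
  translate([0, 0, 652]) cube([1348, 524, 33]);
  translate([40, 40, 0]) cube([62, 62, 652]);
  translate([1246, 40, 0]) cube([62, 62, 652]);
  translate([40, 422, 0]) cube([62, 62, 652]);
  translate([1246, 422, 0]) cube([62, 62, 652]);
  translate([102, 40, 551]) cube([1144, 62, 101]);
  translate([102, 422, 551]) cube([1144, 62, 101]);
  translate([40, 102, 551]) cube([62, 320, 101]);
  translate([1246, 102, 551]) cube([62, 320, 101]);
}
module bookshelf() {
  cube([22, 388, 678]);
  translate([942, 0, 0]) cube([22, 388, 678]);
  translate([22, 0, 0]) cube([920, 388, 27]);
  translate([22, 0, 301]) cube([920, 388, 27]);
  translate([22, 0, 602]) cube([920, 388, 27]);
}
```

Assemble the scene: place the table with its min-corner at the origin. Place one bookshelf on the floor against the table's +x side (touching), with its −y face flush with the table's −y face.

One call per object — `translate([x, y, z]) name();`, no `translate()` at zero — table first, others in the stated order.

table();
translate([1348, 0, 0]) bookshelf();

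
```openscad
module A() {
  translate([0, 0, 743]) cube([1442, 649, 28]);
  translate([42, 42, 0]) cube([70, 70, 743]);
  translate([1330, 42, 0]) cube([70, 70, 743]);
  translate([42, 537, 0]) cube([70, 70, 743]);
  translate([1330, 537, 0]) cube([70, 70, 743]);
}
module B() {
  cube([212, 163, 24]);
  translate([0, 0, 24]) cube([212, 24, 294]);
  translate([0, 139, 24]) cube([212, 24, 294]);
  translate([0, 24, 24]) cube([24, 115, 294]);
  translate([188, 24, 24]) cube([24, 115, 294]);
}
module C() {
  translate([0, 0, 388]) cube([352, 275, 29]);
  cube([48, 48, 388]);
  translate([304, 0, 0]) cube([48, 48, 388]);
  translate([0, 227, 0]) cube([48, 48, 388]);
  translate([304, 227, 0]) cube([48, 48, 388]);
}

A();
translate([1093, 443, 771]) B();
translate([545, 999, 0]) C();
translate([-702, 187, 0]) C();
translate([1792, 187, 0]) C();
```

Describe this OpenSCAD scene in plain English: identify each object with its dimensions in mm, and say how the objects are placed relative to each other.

A is a table: top 1442 mm (x) × 649 mm (y), 28 mm thick, upper face at z = 771 mm, on four 70×70 mm square legs, each inset 42 mm from the nearest pair of top edges, running from z = 0 to the bottom of the top.

B is an open-topped rectangular box: outside dimensions 212×163×318 mm, with a uniform wall and base thickness of 24 mm. The base is a full 212×163 slab on the floor; four walls sit on top of the base. The front and back walls (the −y and +y sides) span the full width; the two side walls fit between them.

C is a four-legged stool. The seat is a 352×275×29 mm slab whose top surface is at z = 417 mm; four square legs, each 48×48 mm in cross-section, run from the floor (z = 0) to the underside of the seat, each flush with a corner of the seat.

The open box is on top of the table. Three stools sit around the table at the +y, −x, +x sides.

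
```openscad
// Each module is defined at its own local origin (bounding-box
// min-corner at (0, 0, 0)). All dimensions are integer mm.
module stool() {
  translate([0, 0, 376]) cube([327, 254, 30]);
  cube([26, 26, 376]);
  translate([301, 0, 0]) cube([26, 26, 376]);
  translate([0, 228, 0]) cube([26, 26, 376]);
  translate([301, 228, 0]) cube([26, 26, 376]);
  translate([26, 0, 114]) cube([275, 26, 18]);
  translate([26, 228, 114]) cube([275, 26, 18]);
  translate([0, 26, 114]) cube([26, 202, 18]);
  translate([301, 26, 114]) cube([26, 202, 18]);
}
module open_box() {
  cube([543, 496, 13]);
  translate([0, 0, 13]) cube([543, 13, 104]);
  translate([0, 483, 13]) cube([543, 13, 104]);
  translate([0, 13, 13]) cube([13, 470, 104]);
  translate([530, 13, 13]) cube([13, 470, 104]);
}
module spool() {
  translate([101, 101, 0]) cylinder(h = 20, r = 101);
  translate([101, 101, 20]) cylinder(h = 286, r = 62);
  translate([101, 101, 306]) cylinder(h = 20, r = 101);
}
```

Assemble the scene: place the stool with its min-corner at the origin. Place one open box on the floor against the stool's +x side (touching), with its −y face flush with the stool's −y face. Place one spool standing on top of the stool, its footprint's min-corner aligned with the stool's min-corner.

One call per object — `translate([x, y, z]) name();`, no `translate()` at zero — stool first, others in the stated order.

stool();
translate([327, 0, 0]) open_box();
translate([0, 0, 406]) spool();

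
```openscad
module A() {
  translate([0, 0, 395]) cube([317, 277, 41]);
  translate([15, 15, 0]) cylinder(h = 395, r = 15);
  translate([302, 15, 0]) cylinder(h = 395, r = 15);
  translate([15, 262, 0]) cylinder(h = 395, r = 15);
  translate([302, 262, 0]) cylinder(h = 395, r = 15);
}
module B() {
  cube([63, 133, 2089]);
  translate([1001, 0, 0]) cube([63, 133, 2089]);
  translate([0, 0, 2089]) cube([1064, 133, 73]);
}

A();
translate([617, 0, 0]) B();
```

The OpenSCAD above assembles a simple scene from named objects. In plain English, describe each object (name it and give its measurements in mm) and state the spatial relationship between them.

A is a four-legged stool. The seat is 317×277 mm, 41 mm thick, top at z = 436 mm. It stands on four round legs, each 30 mm in diameter, from z = 0 to the seat underside, each leg's axis is inset half a diameter from the nearest pair of seat edges (so the leg's bounding box is flush with the corner).

B is a rectangular door frame: two vertical jambs of 63×133 mm section, 2089 mm tall, with a clear opening 938 mm wide between their inner faces. A header 73 mm tall and 133 mm deep lies on top of the jambs and spans the full outside width.

The door frame is on the floor beside the stool on its +x side.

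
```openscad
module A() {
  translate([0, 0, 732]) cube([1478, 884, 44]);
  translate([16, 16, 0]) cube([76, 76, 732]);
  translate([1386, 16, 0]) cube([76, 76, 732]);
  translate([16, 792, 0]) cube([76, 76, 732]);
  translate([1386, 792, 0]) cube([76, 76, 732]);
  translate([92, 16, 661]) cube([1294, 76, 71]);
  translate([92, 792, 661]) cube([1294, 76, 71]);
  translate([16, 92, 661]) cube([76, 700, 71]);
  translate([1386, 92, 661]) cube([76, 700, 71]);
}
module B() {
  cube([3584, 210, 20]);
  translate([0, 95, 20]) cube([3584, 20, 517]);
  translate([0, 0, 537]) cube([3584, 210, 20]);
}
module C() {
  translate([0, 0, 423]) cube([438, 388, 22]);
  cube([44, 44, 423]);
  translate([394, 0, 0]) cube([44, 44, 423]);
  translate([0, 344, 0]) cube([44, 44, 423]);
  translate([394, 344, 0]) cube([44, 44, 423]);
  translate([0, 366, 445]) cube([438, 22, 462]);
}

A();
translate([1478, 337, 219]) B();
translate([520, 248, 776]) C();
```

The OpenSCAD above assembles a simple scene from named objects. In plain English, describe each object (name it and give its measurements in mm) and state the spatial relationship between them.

A is a rectangular dining table. The top is 1478×884×44 mm with its upper surface at z = 776 mm. It stands on four 76×76 mm square legs, each inset 16 mm from the nearest pair of top edges, running from the floor to the underside of the top. Four apron rails, 76 mm thick and 71 mm tall, run between adjacent legs with their top edges flush with the underside of the top and their outer faces flush with the legs' outer faces.

B is an I-beam lying along x, 3584 mm long. Overall section height 557 mm. Two flanges 210 mm wide (y) and 20 mm thick, one on the floor and one at the top; a web 20 mm thick runs between them, centred on the flange width.

C is a chair: 438×388 mm seat, 22 mm thick, top at z = 445 mm, on four 44 mm square corner legs flush with the seat edges. A 22 mm thick backrest slab spans the full seat width, extending 462 mm above the seat top, its back face flush with the seat's +y edge.

The I-beam is beside the table with their tops flush at z = 776. The chair is on top of the table, centred.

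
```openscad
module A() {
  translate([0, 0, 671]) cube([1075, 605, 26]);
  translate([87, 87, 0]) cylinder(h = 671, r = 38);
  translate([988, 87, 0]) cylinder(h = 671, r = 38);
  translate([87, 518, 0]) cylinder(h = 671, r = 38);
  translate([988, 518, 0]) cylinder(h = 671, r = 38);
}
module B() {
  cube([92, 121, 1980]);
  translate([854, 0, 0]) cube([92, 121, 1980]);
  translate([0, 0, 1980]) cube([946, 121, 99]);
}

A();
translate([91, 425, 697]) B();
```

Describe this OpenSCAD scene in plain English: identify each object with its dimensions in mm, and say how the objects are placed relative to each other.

A is a table with a 1075×605 mm rectangular top, 26 mm thick, top surface at z = 697 mm, supported by four round legs of 76 mm diameter, each leg's bounding box inset 49 mm from the nearest pair of top edges, running from the floor.

B is a rectangular door frame: two vertical jambs of 92×121 mm section, 1980 mm tall, with a clear opening 762 mm wide between their inner faces. A header 99 mm tall and 121 mm deep lies on top of the jambs and spans the full outside width.

The door frame is on top of the table.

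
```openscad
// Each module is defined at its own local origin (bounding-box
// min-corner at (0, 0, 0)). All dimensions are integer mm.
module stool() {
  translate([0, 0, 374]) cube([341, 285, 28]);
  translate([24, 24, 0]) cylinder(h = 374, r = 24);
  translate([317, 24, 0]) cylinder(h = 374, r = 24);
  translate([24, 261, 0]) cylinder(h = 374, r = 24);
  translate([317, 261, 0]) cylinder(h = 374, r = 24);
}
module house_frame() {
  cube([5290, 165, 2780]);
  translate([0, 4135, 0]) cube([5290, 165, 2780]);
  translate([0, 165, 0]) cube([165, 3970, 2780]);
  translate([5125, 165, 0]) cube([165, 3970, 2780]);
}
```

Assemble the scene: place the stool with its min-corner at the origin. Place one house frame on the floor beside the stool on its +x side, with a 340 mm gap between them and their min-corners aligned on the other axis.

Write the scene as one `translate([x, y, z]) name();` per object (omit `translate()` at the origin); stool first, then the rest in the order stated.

stool();
translate([681, 0, 0]) house_frame();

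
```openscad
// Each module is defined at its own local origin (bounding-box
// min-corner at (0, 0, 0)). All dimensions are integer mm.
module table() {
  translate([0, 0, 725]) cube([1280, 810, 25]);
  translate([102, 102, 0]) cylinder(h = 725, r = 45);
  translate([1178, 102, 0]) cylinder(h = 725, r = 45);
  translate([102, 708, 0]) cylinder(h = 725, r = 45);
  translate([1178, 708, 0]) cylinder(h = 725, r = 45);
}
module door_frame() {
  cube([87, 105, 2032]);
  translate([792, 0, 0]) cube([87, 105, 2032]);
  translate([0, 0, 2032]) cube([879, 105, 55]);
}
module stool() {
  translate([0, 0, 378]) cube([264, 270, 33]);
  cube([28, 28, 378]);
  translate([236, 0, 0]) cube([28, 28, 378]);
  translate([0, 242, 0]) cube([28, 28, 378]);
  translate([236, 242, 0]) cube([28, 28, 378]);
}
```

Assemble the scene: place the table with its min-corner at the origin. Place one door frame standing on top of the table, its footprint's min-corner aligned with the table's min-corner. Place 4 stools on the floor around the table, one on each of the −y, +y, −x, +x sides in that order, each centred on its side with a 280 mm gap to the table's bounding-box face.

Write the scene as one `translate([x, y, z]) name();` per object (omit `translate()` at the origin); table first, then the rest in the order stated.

table();
translate([0, 0, 750]) door_frame();
translate([508, -550, 0]) stool();
translate([508, 1090, 0]) stool();
translate([-544, 270, 0]) stool();
translate([1560, 270, 0]) stool();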